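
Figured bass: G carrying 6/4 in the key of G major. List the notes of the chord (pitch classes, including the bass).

G, C, E

A fourth above G in this key is C.
A sixth above G in this key is E.
Together with the bass G, this spells C major in second inversion.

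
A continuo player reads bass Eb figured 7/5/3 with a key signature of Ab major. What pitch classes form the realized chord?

A third above Eb in this key is G.
A fifth above Eb in this key is Bb.
A seventh above Eb in this key is Db.
Together with the bass Eb, this spells Eb dominant seventh in root position.

Eb, G, Bb, Db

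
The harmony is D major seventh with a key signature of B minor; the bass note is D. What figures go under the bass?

D is the root of D major seventh, so the chord is in root position.
A seventh chord in root position is figured 7/5/3, conventionally abbreviated 7.

7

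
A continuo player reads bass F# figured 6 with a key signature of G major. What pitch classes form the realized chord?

The written figures 6 are shorthand for 6/3: the 3 is implied.
A third above F# in this key is A.
A sixth above F# in this key is D.
Together with the bass F#, this spells D major in first inversion.

F#, A, D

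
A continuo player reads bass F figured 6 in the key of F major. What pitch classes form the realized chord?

F, A, D

The written figures 6 are shorthand for 6/3: the 3 is implied.
A third above F in this key is A.
A sixth above F in this key is D.
Together with the bass F, this spells D minor in first inversion.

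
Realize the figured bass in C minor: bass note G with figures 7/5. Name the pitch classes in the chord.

The written figures 7/5 are shorthand for 7/5/3: the 3 is implied.
A third above G in this key is Bb.
A fifth above G in this key is D.
A seventh above G in this key is F.
Together with the bass G, this spells G minor seventh in root position.

G, Bb, D, F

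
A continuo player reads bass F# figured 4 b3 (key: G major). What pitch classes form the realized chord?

F#, Ab, B, D

The written figures 4 b3 are shorthand for 6/4/3: the 6 is implied.
A third above F# in this key is A, lowered to Ab by the flat.
A fourth above F# in this key is B.
A sixth above F# in this key is D.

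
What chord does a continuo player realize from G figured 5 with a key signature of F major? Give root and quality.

G minor

The figures 5 indicate a triad in root position.
In root position the bass is the root, so the root is G.
The chord tones are G, Bb, D, giving G minor.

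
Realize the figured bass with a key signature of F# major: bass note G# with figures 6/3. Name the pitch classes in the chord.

G#, B, E#

A third above G# in this key is B.
A sixth above G# in this key is E#.
Together with the bass G#, this spells E# diminished in first inversion.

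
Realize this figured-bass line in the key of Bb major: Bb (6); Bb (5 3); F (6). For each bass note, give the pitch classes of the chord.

Bb, D, G | Bb, D, F | F, A, D

Bb (6/3): Bb, D, G.
Bb (5/3): Bb, D, F.
F (6/3): F, A, D.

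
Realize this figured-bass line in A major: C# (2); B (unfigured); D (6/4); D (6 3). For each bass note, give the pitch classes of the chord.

C#, D, F#, A | B, D, F# | D, G#, B | D, F#, B

C# (6/4/2): C#, D, F#, A.
B (5/3): B, D, F#.
D (6/4): D, G#, B.
D (6/3): D, F#, B.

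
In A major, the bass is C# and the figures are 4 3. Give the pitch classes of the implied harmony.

The written figures 4 3 are shorthand for 6/4/3: the 6 is implied.
A third above C# in this key is E.
A fourth above C# in this key is F#.
A sixth above C# in this key is A.
Together with the bass C#, this spells F# minor seventh in second inversion.

C#, E, F#, A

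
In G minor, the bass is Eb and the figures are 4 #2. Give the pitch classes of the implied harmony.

Eb, F#, A, C

The written figures 4 #2 are shorthand for 6/4/2: the 6 is implied.
A second above Eb in this key is F, raised to F# by the sharp.
A fourth above Eb in this key is A.
A sixth above Eb in this key is C.
Together with the bass Eb, this spells F# diminished seventh in third inversion.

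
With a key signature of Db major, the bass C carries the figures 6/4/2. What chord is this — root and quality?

The figures 6/4/2 indicate a seventh chord in third inversion.
In third inversion the root lies a second above the bass: a second above C in Db major is Db.
The chord tones are C, Db, F, Ab, giving Db major seventh.

Db major seventh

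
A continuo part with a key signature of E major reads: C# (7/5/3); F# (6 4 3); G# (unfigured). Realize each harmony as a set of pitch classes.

C# (7/5/3): C#, E, G#, B.
F# (6/4/3): F#, A, B, D#.
G# (5/3): G#, B, D#.

C#, E, G#, B | F#, A, B, D# | G#, B, D#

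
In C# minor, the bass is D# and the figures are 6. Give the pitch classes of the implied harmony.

The written figures 6 are shorthand for 6/3: the 3 is implied.
A third above D# in this key is F#.
A sixth above D# in this key is B.
Together with the bass D#, this spells B major in first inversion.

D#, F#, B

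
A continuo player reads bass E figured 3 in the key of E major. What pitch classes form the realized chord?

The written figures 3 are shorthand for 5/3: the 5 is implied.
A third above E in this key is G#.
A fifth above E in this key is B.
Together with the bass E, this spells E major in root position.

E, G#, B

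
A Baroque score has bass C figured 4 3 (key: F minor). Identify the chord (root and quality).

The figures 4 3 indicate a seventh chord in second inversion.
In second inversion the root lies a fourth above the bass: a fourth above C in F minor is F.
The chord tones are C, Eb, F, Ab, giving F minor seventh.

F minor seventh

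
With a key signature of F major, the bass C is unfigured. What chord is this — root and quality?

An unfigured bass indicates a triad in root position.
In root position the bass is the root, so the root is C.
The chord tones are C, E, G, giving C major.

C major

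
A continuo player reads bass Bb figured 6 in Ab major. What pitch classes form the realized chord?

The written figures 6 are shorthand for 6/3: the 3 is implied.
A third above Bb in this key is Db.
A sixth above Bb in this key is G.
Together with the bass Bb, this spells G diminished in first inversion.

Bb, Db, G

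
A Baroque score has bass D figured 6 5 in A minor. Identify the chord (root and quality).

The figures 6 5 indicate a seventh chord in first inversion.
In first inversion the root lies a sixth above the bass: a sixth above D in A minor is B.
The chord tones are D, F, A, B, giving B half-diminished seventh.

B half-diminished seventh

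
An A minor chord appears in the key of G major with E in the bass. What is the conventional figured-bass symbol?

E is the fifth of A minor, so the chord is in second inversion.
A triad in second inversion is figured 6/4, conventionally abbreviated 6/4.

6/4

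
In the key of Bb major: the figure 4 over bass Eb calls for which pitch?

A

Counting 3 letter steps above Eb lands on A; in Bb major, that letter is A.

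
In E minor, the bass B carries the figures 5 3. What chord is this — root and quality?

B minor

The figures 5 3 indicate a triad in root position.
In root position the bass is the root, so the root is B.
The chord tones are B, D, F#, giving B minor.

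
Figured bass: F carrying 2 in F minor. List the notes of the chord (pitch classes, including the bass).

F, G, Bb, Db

The written figures 2 are shorthand for 6/4/2: the 6/4 are implied.
A second above F in this key is G.
A fourth above F in this key is Bb.
A sixth above F in this key is Db.
Together with the bass F, this spells G half-diminished seventh in third inversion.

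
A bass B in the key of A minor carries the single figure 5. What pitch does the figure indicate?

Counting 4 letter steps above B lands on F; in A minor, that letter is F.

F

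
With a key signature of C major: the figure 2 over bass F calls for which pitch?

G

Counting 1 letter step above F lands on G; in C major, that letter is G.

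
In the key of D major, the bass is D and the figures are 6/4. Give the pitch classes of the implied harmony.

D, G, B

A fourth above D in this key is G.
A sixth above D in this key is B.
Together with the bass D, this spells G major in second inversion.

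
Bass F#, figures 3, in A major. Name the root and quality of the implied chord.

The figures 3 indicate a triad in root position.
In root position the bass is the root, so the root is F#.
The chord tones are F#, A, C#, giving F# minor.

F# minor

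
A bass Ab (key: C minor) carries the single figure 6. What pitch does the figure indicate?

F

Counting 5 letter steps above Ab lands on F; in C minor, that letter is F.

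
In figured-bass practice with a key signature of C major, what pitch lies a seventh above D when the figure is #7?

C#

Counting 6 letter steps above D lands on C; in C major, that letter is C.
The #7 figure raises it a semitone, giving C#.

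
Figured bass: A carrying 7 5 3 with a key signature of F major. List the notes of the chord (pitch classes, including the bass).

A, C, E, G

A third above A in this key is C.
A fifth above A in this key is E.
A seventh above A in this key is G.
Together with the bass A, this spells A minor seventh in root position.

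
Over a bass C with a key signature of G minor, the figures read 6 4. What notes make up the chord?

A fourth above C in this key is F.
A sixth above C in this key is A.
Together with the bass C, this spells F major in second inversion.

C, F, A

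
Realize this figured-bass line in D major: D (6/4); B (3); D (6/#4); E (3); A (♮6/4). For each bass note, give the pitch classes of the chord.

D (6/4): D, G, B.
B (5/3): B, D, F#.
D (6/#4): D, G#, B.
E (5/3): E, G, B.
A (♮6/4): A, D, F.

D, G, B | B, D, F# | D, G#, B | E, G, B | A, D, F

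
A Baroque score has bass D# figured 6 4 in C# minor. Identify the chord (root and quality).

G# minor

The figures 6 4 indicate a triad in second inversion.
In second inversion the root lies a fourth above the bass: a fourth above D# in C# minor is G#.
The chord tones are D#, G#, B, giving G# minor.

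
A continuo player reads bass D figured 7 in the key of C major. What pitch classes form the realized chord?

D, F, A, C

The written figures 7 are shorthand for 7/5/3: the 5/3 are implied.
A third above D in this key is F.
A fifth above D in this key is A.
A seventh above D in this key is C.
Together with the bass D, this spells D minor seventh in root position.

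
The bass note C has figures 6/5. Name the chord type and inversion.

seventh chord, first inversion

6/5 is shorthand for 6/5/3.
Intervals of 6/5/3 above the bass form a seventh chord; the bass is the third, so this is first inversion.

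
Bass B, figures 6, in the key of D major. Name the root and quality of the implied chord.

The figures 6 indicate a triad in first inversion.
In first inversion the root lies a sixth above the bass: a sixth above B in D major is G.
The chord tones are B, D, G, giving G major.

G major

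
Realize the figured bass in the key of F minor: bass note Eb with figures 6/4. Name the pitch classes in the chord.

Eb, Ab, C

A fourth above Eb in this key is Ab.
A sixth above Eb in this key is C.
Together with the bass Eb, this spells Ab major in second inversion.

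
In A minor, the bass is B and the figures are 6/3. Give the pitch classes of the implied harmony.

B, D, G

A third above B in this key is D.
A sixth above B in this key is G.
Together with the bass B, this spells G major in first inversion.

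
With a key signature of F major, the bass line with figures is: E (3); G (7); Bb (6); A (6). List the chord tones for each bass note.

E, G, Bb | G, Bb, D, F | Bb, D, G | A, C, F

E (5/3): E, G, Bb.
G (7/5/3): G, Bb, D, F.
Bb (6/3): Bb, D, G.
A (6/3): A, C, F.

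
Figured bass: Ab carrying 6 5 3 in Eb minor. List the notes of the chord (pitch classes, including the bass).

Ab, Cb, Eb, F

A third above Ab in this key is Cb.
A fifth above Ab in this key is Eb.
A sixth above Ab in this key is F.
Together with the bass Ab, this spells F half-diminished seventh in first inversion.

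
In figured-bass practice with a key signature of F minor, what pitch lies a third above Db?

Counting 2 letter steps above Db lands on F; in F minor, that letter is F.

F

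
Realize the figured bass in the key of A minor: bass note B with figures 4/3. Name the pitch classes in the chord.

B, D, E, G

The written figures 4/3 are shorthand for 6/4/3: the 6 is implied.
A third above B in this key is D.
A fourth above B in this key is E.
A sixth above B in this key is G.
Together with the bass B, this spells E minor seventh in second inversion.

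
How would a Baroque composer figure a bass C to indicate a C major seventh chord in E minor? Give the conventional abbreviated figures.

7

C is the root of C major seventh, so the chord is in root position.
A seventh chord in root position is figured 7/5/3, conventionally abbreviated 7.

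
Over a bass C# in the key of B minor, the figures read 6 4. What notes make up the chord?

C#, F#, A

A fourth above C# in this key is F#.
A sixth above C# in this key is A.
Together with the bass C#, this spells F# minor in second inversion.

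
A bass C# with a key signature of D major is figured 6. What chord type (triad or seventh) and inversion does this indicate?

triad, first inversion

6 is shorthand for 6/3.
Intervals of 6/3 above the bass form a triad; the bass is the third, so this is first inversion.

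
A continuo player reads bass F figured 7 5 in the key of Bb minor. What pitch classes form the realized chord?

F, Ab, C, Eb

The written figures 7 5 are shorthand for 7/5/3: the 3 is implied.
A third above F in this key is Ab.
A fifth above F in this key is C.
A seventh above F in this key is Eb.
Together with the bass F, this spells F minor seventh in root position.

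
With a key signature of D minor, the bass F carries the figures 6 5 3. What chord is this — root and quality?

The figures 6 5 3 indicate a seventh chord in first inversion.
In first inversion the root lies a sixth above the bass: a sixth above F in D minor is D.
The chord tones are F, A, C, D, giving D minor seventh.

D minor seventh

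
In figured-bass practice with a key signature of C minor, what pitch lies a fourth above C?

Counting 3 letter steps above C lands on F; in C minor, that letter is F.

F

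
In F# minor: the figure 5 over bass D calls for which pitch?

Counting 4 letter steps above D lands on A; in F# minor, that letter is A.

A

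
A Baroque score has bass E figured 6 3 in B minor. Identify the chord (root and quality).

C# diminished

The figures 6 3 indicate a triad in first inversion.
In first inversion the root lies a sixth above the bass: a sixth above E in B minor is C#.
The chord tones are E, G, C#, giving C# diminished.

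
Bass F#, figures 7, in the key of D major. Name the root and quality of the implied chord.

F# minor seventh

The figures 7 indicate a seventh chord in root position.
In root position the bass is the root, so the root is F#.
The chord tones are F#, A, C#, E, giving F# minor seventh.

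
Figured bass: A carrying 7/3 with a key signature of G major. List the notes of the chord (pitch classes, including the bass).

A, C, E, G

The written figures 7/3 are shorthand for 7/5/3: the 5 is implied.
A third above A in this key is C.
A fifth above A in this key is E.
A seventh above A in this key is G.
Together with the bass A, this spells A minor seventh in root position.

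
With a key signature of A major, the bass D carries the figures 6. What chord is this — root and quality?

B minor

The figures 6 indicate a triad in first inversion.
In first inversion the root lies a sixth above the bass: a sixth above D in A major is B.
The chord tones are D, F#, B, giving B minor.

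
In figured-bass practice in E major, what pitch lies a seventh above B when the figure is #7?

A#

Counting 6 letter steps above B lands on A; in E major, that letter is A.
The #7 figure raises it a semitone, giving A#.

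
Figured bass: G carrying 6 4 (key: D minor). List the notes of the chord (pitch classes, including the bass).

G, C, E

A fourth above G in this key is C.
A sixth above G in this key is E.
Together with the bass G, this spells C major in second inversion.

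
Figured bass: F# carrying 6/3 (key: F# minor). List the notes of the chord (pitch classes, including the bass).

A third above F# in this key is A.
A sixth above F# in this key is D.
Together with the bass F#, this spells D major in first inversion.

F#, A, D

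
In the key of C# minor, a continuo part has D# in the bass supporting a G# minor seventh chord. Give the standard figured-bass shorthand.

4/3

D# is the fifth of G# minor seventh, so the chord is in second inversion.
A seventh chord in second inversion is figured 6/4/3, conventionally abbreviated 4/3.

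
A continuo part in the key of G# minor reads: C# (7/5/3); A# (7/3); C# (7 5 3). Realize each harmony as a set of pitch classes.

C# (7/5/3): C#, E, G#, B.
A# (7/5/3): A#, C#, E, G#.
C# (7/5/3): C#, E, G#, B.

C#, E, G#, B | A#, C#, E, G# | C#, E, G#, B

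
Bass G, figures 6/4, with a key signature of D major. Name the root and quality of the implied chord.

C# diminished

The figures 6/4 indicate a triad in second inversion.
In second inversion the root lies a fourth above the bass: a fourth above G in D major is C#.
The chord tones are G, C#, E, giving C# diminished.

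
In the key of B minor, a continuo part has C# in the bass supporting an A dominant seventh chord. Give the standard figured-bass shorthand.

6/5

C# is the third of A dominant seventh, so the chord is in first inversion.
A seventh chord in first inversion is figured 6/5/3, conventionally abbreviated 6/5.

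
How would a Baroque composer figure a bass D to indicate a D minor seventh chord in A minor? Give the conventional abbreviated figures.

7

D is the root of D minor seventh, so the chord is in root position.
A seventh chord in root position is figured 7/5/3, conventionally abbreviated 7.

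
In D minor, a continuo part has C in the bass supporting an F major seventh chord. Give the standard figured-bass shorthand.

C is the fifth of F major seventh, so the chord is in second inversion.
A seventh chord in second inversion is figured 6/4/3, conventionally abbreviated 4/3.

4/3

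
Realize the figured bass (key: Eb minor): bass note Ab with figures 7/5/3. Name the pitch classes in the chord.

Ab, Cb, Eb, Gb

A third above Ab in this key is Cb.
A fifth above Ab in this key is Eb.
A seventh above Ab in this key is Gb.
Together with the bass Ab, this spells Ab minor seventh in root position.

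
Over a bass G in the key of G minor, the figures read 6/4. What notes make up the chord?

A fourth above G in this key is C.
A sixth above G in this key is Eb.
Together with the bass G, this spells C minor in second inversion.

G, C, Eb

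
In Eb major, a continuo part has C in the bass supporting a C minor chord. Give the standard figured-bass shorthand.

no figures

C is the root of C minor, so the chord is in root position.
A triad in root position is figured 5/3, conventionally abbreviated (no figures — root-position triad).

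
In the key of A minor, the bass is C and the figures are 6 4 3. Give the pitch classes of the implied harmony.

A third above C in this key is E.
A fourth above C in this key is F.
A sixth above C in this key is A.
Together with the bass C, this spells F major seventh in second inversion.

C, E, F, A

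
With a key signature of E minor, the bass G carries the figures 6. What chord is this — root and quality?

E minor

The figures 6 indicate a triad in first inversion.
In first inversion the root lies a sixth above the bass: a sixth above G in E minor is E.
The chord tones are G, B, E, giving E minor.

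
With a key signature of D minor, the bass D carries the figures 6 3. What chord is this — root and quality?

Bb major

The figures 6 3 indicate a triad in first inversion.
In first inversion the root lies a sixth above the bass: a sixth above D in D minor is Bb.
The chord tones are D, F, Bb, giving Bb major.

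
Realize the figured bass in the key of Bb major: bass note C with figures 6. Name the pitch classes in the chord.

C, Eb, A

The written figures 6 are shorthand for 6/3: the 3 is implied.
A third above C in this key is Eb.
A sixth above C in this key is A.
Together with the bass C, this spells A diminished in first inversion.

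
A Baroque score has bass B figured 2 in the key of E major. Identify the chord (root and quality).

C# minor seventh

The figures 2 indicate a seventh chord in third inversion.
In third inversion the root lies a second above the bass: a second above B in E major is C#.
The chord tones are B, C#, E, G#, giving C# minor seventh.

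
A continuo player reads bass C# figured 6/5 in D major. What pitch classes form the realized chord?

The written figures 6/5 are shorthand for 6/5/3: the 3 is implied.
A third above C# in this key is E.
A fifth above C# in this key is G.
A sixth above C# in this key is A.
Together with the bass C#, this spells A dominant seventh in first inversion.

C#, E, G, A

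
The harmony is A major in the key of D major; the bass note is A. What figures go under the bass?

no figures

A is the root of A major, so the chord is in root position.
A triad in root position is figured 5/3, conventionally abbreviated (no figures — root-position triad).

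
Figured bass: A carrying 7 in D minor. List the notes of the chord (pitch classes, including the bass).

A, C, E, G

The written figures 7 are shorthand for 7/5/3: the 5/3 are implied.
A third above A in this key is C.
A fifth above A in this key is E.
A seventh above A in this key is G.
Together with the bass A, this spells A minor seventh in root position.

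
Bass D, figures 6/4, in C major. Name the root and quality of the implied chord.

The figures 6/4 indicate a triad in second inversion.
In second inversion the root lies a fourth above the bass: a fourth above D in C major is G.
The chord tones are D, G, B, giving G major.

G major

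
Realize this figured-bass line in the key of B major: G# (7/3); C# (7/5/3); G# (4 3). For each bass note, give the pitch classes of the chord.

G#, B, D#, F# | C#, E, G#, B | G#, B, C#, E

G# (7/5/3): G#, B, D#, F#.
C# (7/5/3): C#, E, G#, B.
G# (6/4/3): G#, B, C#, E.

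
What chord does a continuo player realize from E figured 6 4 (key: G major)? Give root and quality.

The figures 6 4 indicate a triad in second inversion.
In second inversion the root lies a fourth above the bass: a fourth above E in G major is A.
The chord tones are E, A, C, giving A minor.

A minor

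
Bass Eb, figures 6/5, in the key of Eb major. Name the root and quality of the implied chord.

The figures 6/5 indicate a seventh chord in first inversion.
In first inversion the root lies a sixth above the bass: a sixth above Eb in Eb major is C.
The chord tones are Eb, G, Bb, C, giving C minor seventh.

C minor seventh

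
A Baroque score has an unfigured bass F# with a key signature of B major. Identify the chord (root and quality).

An unfigured bass indicates a triad in root position.
In root position the bass is the root, so the root is F#.
The chord tones are F#, A#, C#, giving F# major.

F# major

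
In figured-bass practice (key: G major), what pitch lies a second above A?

B

Counting 1 letter step above A lands on B; in G major, that letter is B.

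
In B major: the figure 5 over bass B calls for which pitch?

F#

Counting 4 letter steps above B lands on F; in B major, that letter is F#.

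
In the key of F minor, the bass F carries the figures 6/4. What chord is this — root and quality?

The figures 6/4 indicate a triad in second inversion.
In second inversion the root lies a fourth above the bass: a fourth above F in F minor is Bb.
The chord tones are F, Bb, Db, giving Bb minor.

Bb minor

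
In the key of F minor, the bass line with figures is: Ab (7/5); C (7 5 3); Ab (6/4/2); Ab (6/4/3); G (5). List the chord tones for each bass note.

Ab (7/5/3): Ab, C, Eb, G.
C (7/5/3): C, Eb, G, Bb.
Ab (6/4/2): Ab, Bb, Db, F.
Ab (6/4/3): Ab, C, Db, F.
G (5/3): G, Bb, Db.

Ab, C, Eb, G | C, Eb, G, Bb | Ab, Bb, Db, F | Ab, C, Db, F | G, Bb, Db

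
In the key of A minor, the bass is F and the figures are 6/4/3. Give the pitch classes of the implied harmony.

A third above F in this key is A.
A fourth above F in this key is B.
A sixth above F in this key is D.
Together with the bass F, this spells B half-diminished seventh in second inversion.

F, A, B, D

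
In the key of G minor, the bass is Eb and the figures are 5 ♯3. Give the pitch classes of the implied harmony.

Eb, G#, Bb

A third above Eb in this key is G, raised to G# by the sharp.
A fifth above Eb in this key is Bb.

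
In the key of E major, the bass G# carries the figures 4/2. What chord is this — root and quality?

A major seventh

The figures 4/2 indicate a seventh chord in third inversion.
In third inversion the root lies a second above the bass: a second above G# in E major is A.
The chord tones are G#, A, C#, E, giving A major seventh.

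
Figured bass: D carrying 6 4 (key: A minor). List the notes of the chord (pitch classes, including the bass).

D, G, B

A fourth above D in this key is G.
A sixth above D in this key is B.
Together with the bass D, this spells G major in second inversion.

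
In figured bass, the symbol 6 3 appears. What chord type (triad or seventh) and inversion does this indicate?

triad, first inversion

Intervals of 6/3 above the bass form a triad; the bass is the third, so this is first inversion.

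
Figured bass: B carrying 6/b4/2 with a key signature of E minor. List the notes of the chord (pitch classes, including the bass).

B, C, Eb, G

A second above B in this key is C.
A fourth above B in this key is E, lowered to Eb by the flat.
A sixth above B in this key is G.
Together with the bass B, this spells C minor-major seventh in third inversion.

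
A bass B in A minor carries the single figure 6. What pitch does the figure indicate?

G

Counting 5 letter steps above B lands on G; in A minor, that letter is G.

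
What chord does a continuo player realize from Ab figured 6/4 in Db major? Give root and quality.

The figures 6/4 indicate a triad in second inversion.
In second inversion the root lies a fourth above the bass: a fourth above Ab in Db major is Db.
The chord tones are Ab, Db, F, giving Db major.

Db major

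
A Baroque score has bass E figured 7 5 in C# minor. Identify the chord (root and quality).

The figures 7 5 indicate a seventh chord in root position.
In root position the bass is the root, so the root is E.
The chord tones are E, G#, B, D#, giving E major seventh.

E major seventh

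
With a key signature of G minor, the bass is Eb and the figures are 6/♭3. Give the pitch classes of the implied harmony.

A third above Eb in this key is G, lowered to Gb by the flat.
A sixth above Eb in this key is C.
Together with the bass Eb, this spells C diminished in first inversion.

Eb, Gb, C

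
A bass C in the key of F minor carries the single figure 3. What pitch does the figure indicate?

Counting 2 letter steps above C lands on E; in F minor, that letter is Eb.

Eb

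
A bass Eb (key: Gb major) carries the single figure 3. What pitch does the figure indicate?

Gb

Counting 2 letter steps above Eb lands on G; in Gb major, that letter is Gb.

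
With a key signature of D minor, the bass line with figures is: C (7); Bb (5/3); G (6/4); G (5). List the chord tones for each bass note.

C (7/5/3): C, E, G, Bb.
Bb (5/3): Bb, D, F.
G (6/4): G, C, E.
G (5/3): G, Bb, D.

C, E, G, Bb | Bb, D, F | G, C, E | G, Bb, D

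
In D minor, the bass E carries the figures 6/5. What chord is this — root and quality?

The figures 6/5 indicate a seventh chord in first inversion.
In first inversion the root lies a sixth above the bass: a sixth above E in D minor is C.
The chord tones are E, G, Bb, C, giving C dominant seventh.

C dominant seventh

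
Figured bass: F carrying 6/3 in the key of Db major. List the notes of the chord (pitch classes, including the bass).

A third above F in this key is Ab.
A sixth above F in this key is Db.
Together with the bass F, this spells Db major in first inversion.

F, Ab, Db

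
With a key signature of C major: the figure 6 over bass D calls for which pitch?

B

Counting 5 letter steps above D lands on B; in C major, that letter is B.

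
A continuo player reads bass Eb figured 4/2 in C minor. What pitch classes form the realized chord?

Eb, F, Ab, C

The written figures 4/2 are shorthand for 6/4/2: the 6 is implied.
A second above Eb in this key is F.
A fourth above Eb in this key is Ab.
A sixth above Eb in this key is C.
Together with the bass Eb, this spells F minor seventh in third inversion.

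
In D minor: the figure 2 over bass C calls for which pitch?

D

Counting 1 letter step above C lands on D; in D minor, that letter is D.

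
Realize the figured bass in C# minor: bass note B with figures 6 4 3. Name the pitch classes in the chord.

B, D#, E, G#

A third above B in this key is D#.
A fourth above B in this key is E.
A sixth above B in this key is G#.
Together with the bass B, this spells E major seventh in second inversion.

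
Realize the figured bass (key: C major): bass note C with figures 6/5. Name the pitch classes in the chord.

C, E, G, A

The written figures 6/5 are shorthand for 6/5/3: the 3 is implied.
A third above C in this key is E.
A fifth above C in this key is G.
A sixth above C in this key is A.
Together with the bass C, this spells A minor seventh in first inversion.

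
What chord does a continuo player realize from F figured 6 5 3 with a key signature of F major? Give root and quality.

D minor seventh

The figures 6 5 3 indicate a seventh chord in first inversion.
In first inversion the root lies a sixth above the bass: a sixth above F in F major is D.
The chord tones are F, A, C, D, giving D minor seventh.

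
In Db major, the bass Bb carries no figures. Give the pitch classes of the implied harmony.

Bb, Db, F

An unfigured bass implies 5/3.
A third above Bb in this key is Db.
A fifth above Bb in this key is F.
Together with the bass Bb, this spells Bb minor in root position.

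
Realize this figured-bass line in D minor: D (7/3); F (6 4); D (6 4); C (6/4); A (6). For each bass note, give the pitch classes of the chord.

D, F, A, C | F, Bb, D | D, G, Bb | C, F, A | A, C, F

D (7/5/3): D, F, A, C.
F (6/4): F, Bb, D.
D (6/4): D, G, Bb.
C (6/4): C, F, A.
A (6/3): A, C, F.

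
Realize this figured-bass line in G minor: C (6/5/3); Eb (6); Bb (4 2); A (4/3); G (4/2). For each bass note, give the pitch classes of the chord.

C, Eb, G, A | Eb, G, C | Bb, C, Eb, G | A, C, D, F | G, A, C, Eb

C (6/5/3): C, Eb, G, A.
Eb (6/3): Eb, G, C.
Bb (6/4/2): Bb, C, Eb, G.
A (6/4/3): A, C, D, F.
G (6/4/2): G, A, C, Eb.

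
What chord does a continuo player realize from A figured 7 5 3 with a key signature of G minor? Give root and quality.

A half-diminished seventh

The figures 7 5 3 indicate a seventh chord in root position.
In root position the bass is the root, so the root is A.
The chord tones are A, C, Eb, G, giving A half-diminished seventh.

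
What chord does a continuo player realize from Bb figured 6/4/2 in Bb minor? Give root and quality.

C half-diminished seventh

The figures 6/4/2 indicate a seventh chord in third inversion.
In third inversion the root lies a second above the bass: a second above Bb in Bb minor is C.
The chord tones are Bb, C, Eb, Gb, giving C half-diminished seventh.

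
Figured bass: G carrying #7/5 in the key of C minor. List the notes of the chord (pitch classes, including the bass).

G, Bb, D, F#

The written figures #7/5 are shorthand for 7/5/3: the 3 is implied.
A third above G in this key is Bb.
A fifth above G in this key is D.
A seventh above G in this key is F, raised to F# by the sharp.
Together with the bass G, this spells G minor-major seventh in root position.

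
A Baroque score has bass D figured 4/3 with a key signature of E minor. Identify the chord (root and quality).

G major seventh

The figures 4/3 indicate a seventh chord in second inversion.
In second inversion the root lies a fourth above the bass: a fourth above D in E minor is G.
The chord tones are D, F#, G, B, giving G major seventh.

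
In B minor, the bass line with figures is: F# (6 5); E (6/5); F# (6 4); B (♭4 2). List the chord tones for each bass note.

F#, A, C#, D | E, G, B, C# | F#, B, D | B, C#, Eb, G

F# (6/5/3): F#, A, C#, D.
E (6/5/3): E, G, B, C#.
F# (6/4): F#, B, D.
B (6/b4/2): B, C#, Eb, G.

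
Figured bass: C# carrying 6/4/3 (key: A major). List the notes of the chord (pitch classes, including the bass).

C#, E, F#, A

A third above C# in this key is E.
A fourth above C# in this key is F#.
A sixth above C# in this key is A.
Together with the bass C#, this spells F# minor seventh in second inversion.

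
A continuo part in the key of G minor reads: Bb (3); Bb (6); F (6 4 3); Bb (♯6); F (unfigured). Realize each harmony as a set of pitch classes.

Bb (5/3): Bb, D, F.
Bb (6/3): Bb, D, G.
F (6/4/3): F, A, Bb, D.
Bb (#6/3): Bb, D, G#.
F (5/3): F, A, C.

Bb, D, F | Bb, D, G | F, A, Bb, D | Bb, D, G# | F, A, C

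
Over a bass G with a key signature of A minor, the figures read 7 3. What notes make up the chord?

The written figures 7 3 are shorthand for 7/5/3: the 5 is implied.
A third above G in this key is B.
A fifth above G in this key is D.
A seventh above G in this key is F.
Together with the bass G, this spells G dominant seventh in root position.

G, B, D, F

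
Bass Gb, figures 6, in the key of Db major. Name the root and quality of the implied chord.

Eb minor

The figures 6 indicate a triad in first inversion.
In first inversion the root lies a sixth above the bass: a sixth above Gb in Db major is Eb.
The chord tones are Gb, Bb, Eb, giving Eb minor.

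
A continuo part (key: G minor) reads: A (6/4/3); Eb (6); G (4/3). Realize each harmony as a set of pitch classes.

A, C, D, F | Eb, G, C | G, Bb, C, Eb

A (6/4/3): A, C, D, F.
Eb (6/3): Eb, G, C.
G (6/4/3): G, Bb, C, Eb.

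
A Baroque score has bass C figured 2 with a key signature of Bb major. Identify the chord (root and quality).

The figures 2 indicate a seventh chord in third inversion.
In third inversion the root lies a second above the bass: a second above C in Bb major is D.
The chord tones are C, D, F, A, giving D minor seventh.

D minor seventh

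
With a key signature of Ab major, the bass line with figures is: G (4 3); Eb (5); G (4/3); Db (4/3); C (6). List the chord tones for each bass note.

G, Bb, C, Eb | Eb, G, Bb | G, Bb, C, Eb | Db, F, G, Bb | C, Eb, Ab

G (6/4/3): G, Bb, C, Eb.
Eb (5/3): Eb, G, Bb.
G (6/4/3): G, Bb, C, Eb.
Db (6/4/3): Db, F, G, Bb.
C (6/3): C, Eb, Ab.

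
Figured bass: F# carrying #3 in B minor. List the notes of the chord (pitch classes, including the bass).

The written figures #3 are shorthand for 5/3: the 5 is implied.
A third above F# in this key is A, raised to A# by the sharp.
A fifth above F# in this key is C#.
Together with the bass F#, this spells F# major in root position.

F#, A#, C#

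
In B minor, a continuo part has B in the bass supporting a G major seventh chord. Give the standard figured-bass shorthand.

B is the third of G major seventh, so the chord is in first inversion.
A seventh chord in first inversion is figured 6/5/3, conventionally abbreviated 6/5.

6/5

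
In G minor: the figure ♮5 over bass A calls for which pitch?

Counting 4 letter steps above A lands on E; in G minor, that letter is Eb.
The ♮5 figure makes it natural, giving E.

E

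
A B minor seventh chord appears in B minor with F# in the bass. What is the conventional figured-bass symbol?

4/3

F# is the fifth of B minor seventh, so the chord is in second inversion.
A seventh chord in second inversion is figured 6/4/3, conventionally abbreviated 4/3.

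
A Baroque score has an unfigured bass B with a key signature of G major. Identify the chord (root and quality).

An unfigured bass indicates a triad in root position.
In root position the bass is the root, so the root is B.
The chord tones are B, D, F#, giving B minor.

B minor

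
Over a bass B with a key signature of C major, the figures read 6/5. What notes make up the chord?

The written figures 6/5 are shorthand for 6/5/3: the 3 is implied.
A third above B in this key is D.
A fifth above B in this key is F.
A sixth above B in this key is G.
Together with the bass B, this spells G dominant seventh in first inversion.

B, D, F, G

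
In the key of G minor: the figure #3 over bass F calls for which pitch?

A#

Counting 2 letter steps above F lands on A; in G minor, that letter is A.
The #3 figure raises it a semitone, giving A#.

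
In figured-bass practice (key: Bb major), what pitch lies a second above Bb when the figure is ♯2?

Counting 1 letter step above Bb lands on C; in Bb major, that letter is C.
The #2 figure raises it a semitone, giving C#.

C#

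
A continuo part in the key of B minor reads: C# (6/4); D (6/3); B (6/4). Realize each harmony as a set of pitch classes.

C# (6/4): C#, F#, A.
D (6/3): D, F#, B.
B (6/4): B, E, G.

C#, F#, A | D, F#, B | B, E, G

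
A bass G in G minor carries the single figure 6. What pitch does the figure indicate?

Counting 5 letter steps above G lands on E; in G minor, that letter is Eb.

Eb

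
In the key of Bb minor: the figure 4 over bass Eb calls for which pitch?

Counting 3 letter steps above Eb lands on A; in Bb minor, that letter is Ab.

Ab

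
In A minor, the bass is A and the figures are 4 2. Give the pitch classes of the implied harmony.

The written figures 4 2 are shorthand for 6/4/2: the 6 is implied.
A second above A in this key is B.
A fourth above A in this key is D.
A sixth above A in this key is F.
Together with the bass A, this spells B half-diminished seventh in third inversion.

A, B, D, F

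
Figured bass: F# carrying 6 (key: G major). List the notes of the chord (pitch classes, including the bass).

The written figures 6 are shorthand for 6/3: the 3 is implied.
A third above F# in this key is A.
A sixth above F# in this key is D.
Together with the bass F#, this spells D major in first inversion.

F#, A, D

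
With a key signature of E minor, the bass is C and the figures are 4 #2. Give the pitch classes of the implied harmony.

The written figures 4 #2 are shorthand for 6/4/2: the 6 is implied.
A second above C in this key is D, raised to D# by the sharp.
A fourth above C in this key is F#.
A sixth above C in this key is A.
Together with the bass C, this spells D# diminished seventh in third inversion.

C, D#, F#, A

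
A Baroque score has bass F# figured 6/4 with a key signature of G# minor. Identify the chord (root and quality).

B major

The figures 6/4 indicate a triad in second inversion.
In second inversion the root lies a fourth above the bass: a fourth above F# in G# minor is B.
The chord tones are F#, B, D#, giving B major.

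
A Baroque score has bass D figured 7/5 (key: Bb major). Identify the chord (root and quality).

The figures 7/5 indicate a seventh chord in root position.
In root position the bass is the root, so the root is D.
The chord tones are D, F, A, C, giving D minor seventh.

D minor seventh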